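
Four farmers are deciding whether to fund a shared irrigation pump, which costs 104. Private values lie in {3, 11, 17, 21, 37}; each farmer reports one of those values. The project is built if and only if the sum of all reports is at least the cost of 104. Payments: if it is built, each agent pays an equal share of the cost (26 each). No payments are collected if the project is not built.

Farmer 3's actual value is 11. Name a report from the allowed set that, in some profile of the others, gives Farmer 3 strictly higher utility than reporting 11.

3

Suppose Farmer 1 reports 21, Farmer 2 reports 37 and Farmer 4 reports 37.
Report 11: project built, pays 26, utility 11 - 26 = -15.
Report 3: project not built, utility 0.
So reporting 3 beats truth here (0 > -15).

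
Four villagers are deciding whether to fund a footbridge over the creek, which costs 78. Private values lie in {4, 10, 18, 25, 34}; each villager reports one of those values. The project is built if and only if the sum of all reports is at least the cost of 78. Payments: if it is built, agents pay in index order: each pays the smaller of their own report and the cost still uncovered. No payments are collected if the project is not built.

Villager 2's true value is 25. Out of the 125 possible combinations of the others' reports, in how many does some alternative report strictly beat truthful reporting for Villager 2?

53

Others report (4, 25, 34): truth gives 0; report 18 gives 7 > 0. Violating.
Others report (4, 34, 25): truth gives 0; report 18 gives 7 > 0. Violating.
Others report (4, 34, 34): truth gives 0; report 10 gives 15 > 0. Violating.
Others report (10, 18, 34): truth gives 0; report 18 gives 7 > 0. Violating.
Others report (4, 4, 4): truth gives 0; no alternative beats it.
Others report (4, 4, 10): truth gives 0; no alternative beats it.
(Checking all 125 profiles: 53 have a profitable deviation, 72 do not.)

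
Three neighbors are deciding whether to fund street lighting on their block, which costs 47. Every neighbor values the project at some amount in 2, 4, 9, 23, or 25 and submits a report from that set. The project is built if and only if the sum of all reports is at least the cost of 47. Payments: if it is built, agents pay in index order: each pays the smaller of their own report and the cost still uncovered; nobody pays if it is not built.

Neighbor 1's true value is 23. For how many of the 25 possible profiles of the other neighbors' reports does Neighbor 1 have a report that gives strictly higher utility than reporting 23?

4

Others report (23, 23): truth gives 0; report 2 gives 21 > 0. Violating.
Others report (23, 25): truth gives 0; report 2 gives 21 > 0. Violating.
Others report (25, 23): truth gives 0; report 2 gives 21 > 0. Violating.
Others report (25, 25): truth gives 0; report 2 gives 21 > 0. Violating.
Others report (2, 2): truth gives 0; no alternative beats it.
Others report (2, 4): truth gives 0; no alternative beats it.
(Checking all 25 profiles: 4 have a profitable deviation, 21 do not.)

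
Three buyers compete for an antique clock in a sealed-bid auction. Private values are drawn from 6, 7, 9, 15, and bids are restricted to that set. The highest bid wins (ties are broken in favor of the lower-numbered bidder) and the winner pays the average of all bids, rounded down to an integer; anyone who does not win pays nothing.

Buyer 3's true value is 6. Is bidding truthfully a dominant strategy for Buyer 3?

Check each profile of the others' bids and compare truth against every alternative bid.
Others bid (6, 6): truth gives 0, best alternative gives 0.
Others bid (6, 7): truth gives 0, best alternative gives 0.
Others bid (6, 9): truth gives 0, best alternative gives 0.
Others bid (6, 15): truth gives 0, best alternative gives 0.
Others bid (7, 6): truth gives 0, best alternative gives 0.
Others bid (7, 7): truth gives 0, best alternative gives 0.
(Remaining 10 profiles checked similarly; truth is weakly best in each.)
In every case the truthful bid is at least as good as any alternative, so it is a dominant strategy.

Yes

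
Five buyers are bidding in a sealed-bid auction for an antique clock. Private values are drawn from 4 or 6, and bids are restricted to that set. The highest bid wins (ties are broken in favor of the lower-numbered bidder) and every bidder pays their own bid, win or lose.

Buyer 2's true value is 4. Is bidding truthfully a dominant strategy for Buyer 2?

No

Consider the case where Buyer 1 bids 4, Buyer 3 bids 4, Buyer 4 bids 4 and Buyer 5 bids 4.
Truthful bid 4: loses but pays 4, utility -4.
Bid 6 instead: wins, pays 6, utility 4 - 6 = -2.
Since -2 > -4, bidding 6 is strictly better here, so truthful bidding is not dominant.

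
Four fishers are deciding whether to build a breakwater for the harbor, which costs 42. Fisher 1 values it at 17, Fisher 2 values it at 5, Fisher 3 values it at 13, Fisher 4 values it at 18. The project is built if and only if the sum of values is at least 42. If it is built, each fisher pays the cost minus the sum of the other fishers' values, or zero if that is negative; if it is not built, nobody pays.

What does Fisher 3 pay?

2

Total value 53 ≥ cost 42, so the project is built.
The other fishers' values sum to 40.
Cost minus that sum is 42 - 40 = 2.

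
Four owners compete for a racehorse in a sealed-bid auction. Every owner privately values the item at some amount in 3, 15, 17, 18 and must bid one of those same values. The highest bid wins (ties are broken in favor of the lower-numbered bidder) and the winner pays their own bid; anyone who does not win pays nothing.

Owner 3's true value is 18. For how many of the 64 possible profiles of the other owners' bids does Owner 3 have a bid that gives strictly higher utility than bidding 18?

12

Others bid (3, 3, 3): truth gives 0; bid 15 gives 3 > 0. Violating.
Others bid (3, 3, 15): truth gives 0; bid 15 gives 3 > 0. Violating.
Others bid (3, 3, 17): truth gives 0; bid 17 gives 1 > 0. Violating.
Others bid (3, 15, 3): truth gives 0; bid 17 gives 1 > 0. Violating.
Others bid (3, 3, 18): truth gives 0; no alternative beats it.
Others bid (3, 15, 18): truth gives 0; no alternative beats it.
(Checking all 64 profiles: 12 have a profitable deviation, 52 do not.)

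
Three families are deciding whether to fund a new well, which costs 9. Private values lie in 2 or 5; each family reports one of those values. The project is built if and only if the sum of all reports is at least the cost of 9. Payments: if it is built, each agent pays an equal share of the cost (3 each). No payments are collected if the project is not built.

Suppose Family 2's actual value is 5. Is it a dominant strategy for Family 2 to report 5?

Check each profile of the others' reports and compare truth against every alternative report.
Others report (2, 2): truth gives 2, best alternative gives 0.
Others report (2, 5): truth gives 2, best alternative gives 2.
Others report (5, 2): truth gives 2, best alternative gives 2.
Others report (5, 5): truth gives 2, best alternative gives 2.
In every case the truthful report is at least as good as any alternative, so it is a dominant strategy.

Yes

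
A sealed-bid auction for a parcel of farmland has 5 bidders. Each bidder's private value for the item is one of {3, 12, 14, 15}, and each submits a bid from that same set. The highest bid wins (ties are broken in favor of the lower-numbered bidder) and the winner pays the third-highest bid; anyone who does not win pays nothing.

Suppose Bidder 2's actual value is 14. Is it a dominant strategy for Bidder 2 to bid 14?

Consider the case where Bidder 1 bids 3, Bidder 3 bids 3, Bidder 4 bids 3 and Bidder 5 bids 15.
Truthful bid 14: loses, pays 0, utility 0.
Bid 15 instead: wins, pays 3, utility 14 - 3 = 11.
Since 11 > 0, bidding 15 is strictly better here, so truthful bidding is not dominant.

No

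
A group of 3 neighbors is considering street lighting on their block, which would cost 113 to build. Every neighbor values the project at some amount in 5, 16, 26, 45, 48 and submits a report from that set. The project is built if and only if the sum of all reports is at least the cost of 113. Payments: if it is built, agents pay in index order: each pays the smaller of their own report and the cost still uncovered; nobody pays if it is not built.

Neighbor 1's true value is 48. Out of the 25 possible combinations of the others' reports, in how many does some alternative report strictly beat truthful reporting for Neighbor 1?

Others report (26, 45): truth gives 0; report 45 gives 3 > 0. Violating.
Others report (26, 48): truth gives 0; report 45 gives 3 > 0. Violating.
Others report (45, 26): truth gives 0; report 45 gives 3 > 0. Violating.
Others report (45, 45): truth gives 0; report 26 gives 22 > 0. Violating.
Others report (5, 5): truth gives 0; no alternative beats it.
Others report (5, 16): truth gives 0; no alternative beats it.
(Checking all 25 profiles: 8 have a profitable deviation, 17 do not.)

8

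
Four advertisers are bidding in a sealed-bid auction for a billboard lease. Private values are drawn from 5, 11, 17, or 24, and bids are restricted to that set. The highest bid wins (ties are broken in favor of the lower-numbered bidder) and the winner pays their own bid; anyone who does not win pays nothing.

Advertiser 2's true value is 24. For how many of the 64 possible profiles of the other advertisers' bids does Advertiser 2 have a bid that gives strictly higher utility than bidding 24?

18

Others bid (5, 5, 5): truth gives 0; bid 11 gives 13 > 0. Violating.
Others bid (5, 5, 11): truth gives 0; bid 11 gives 13 > 0. Violating.
Others bid (5, 5, 17): truth gives 0; bid 17 gives 7 > 0. Violating.
Others bid (5, 11, 5): truth gives 0; bid 11 gives 13 > 0. Violating.
Others bid (5, 5, 24): truth gives 0; no alternative beats it.
Others bid (5, 11, 24): truth gives 0; no alternative beats it.
(Checking all 64 profiles: 18 have a profitable deviation, 46 do not.)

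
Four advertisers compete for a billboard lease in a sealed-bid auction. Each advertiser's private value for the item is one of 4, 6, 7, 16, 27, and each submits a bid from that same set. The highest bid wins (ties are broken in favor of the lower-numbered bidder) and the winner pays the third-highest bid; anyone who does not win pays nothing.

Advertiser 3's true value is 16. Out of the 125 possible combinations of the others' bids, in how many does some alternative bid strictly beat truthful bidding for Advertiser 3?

27

Others bid (4, 4, 27): truth gives 0; bid 27 gives 12 > 0. Violating.
Others bid (4, 6, 27): truth gives 0; bid 27 gives 10 > 0. Violating.
Others bid (4, 7, 27): truth gives 0; bid 27 gives 9 > 0. Violating.
Others bid (4, 16, 4): truth gives 0; bid 27 gives 12 > 0. Violating.
Others bid (4, 4, 4): truth gives 12; no alternative beats it.
Others bid (4, 4, 6): truth gives 12; no alternative beats it.
(Checking all 125 profiles: 27 have a profitable deviation, 98 do not.)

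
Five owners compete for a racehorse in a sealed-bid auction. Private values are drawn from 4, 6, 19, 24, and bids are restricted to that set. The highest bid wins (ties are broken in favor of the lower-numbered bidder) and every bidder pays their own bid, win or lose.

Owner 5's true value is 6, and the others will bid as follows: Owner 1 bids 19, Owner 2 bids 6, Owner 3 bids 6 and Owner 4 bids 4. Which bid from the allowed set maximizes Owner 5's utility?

Bid 4: loses but pays 4, utility -4.
Bid 6: loses but pays 6, utility -6.
Bid 19: loses but pays 19, utility -19.
Bid 24: wins, pays 24, utility 6 - 24 = -18.
The best choice is 4 with utility -4.

4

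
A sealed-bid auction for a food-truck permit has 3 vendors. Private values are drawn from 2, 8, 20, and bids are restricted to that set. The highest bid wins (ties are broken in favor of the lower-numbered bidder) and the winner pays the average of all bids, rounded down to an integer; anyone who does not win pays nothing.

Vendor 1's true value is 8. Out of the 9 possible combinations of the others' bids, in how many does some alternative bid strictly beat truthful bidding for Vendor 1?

1

Others bid (2, 2): truth gives 4; bid 2 gives 6 > 4. Violating.
Others bid (2, 8): truth gives 2; no alternative beats it.
Others bid (2, 20): truth gives 0; no alternative beats it.
(Checking all 9 profiles: 1 has a profitable deviation, 8 do not.)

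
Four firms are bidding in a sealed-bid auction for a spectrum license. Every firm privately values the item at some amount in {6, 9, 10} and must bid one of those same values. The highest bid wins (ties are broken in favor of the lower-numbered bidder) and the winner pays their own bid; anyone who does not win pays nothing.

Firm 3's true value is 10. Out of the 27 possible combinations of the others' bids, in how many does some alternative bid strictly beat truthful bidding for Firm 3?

2

Others bid (6, 6, 6): truth gives 0; bid 9 gives 1 > 0. Violating.
Others bid (6, 6, 9): truth gives 0; bid 9 gives 1 > 0. Violating.
Others bid (6, 6, 10): truth gives 0; no alternative beats it.
Others bid (6, 9, 6): truth gives 0; no alternative beats it.
(Checking all 27 profiles: 2 have a profitable deviation, 25 do not.)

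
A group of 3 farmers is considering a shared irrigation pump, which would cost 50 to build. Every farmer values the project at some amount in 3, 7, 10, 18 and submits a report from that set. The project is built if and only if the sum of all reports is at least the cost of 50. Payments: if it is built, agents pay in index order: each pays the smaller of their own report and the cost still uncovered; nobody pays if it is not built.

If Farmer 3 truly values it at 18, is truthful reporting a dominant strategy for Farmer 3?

Check each profile of the others' reports and compare truth against every alternative report.
Others report (18, 18): truth gives 4, best alternative gives 0.
Others report (3, 3): truth gives 0, best alternative gives 0.
Others report (3, 7): truth gives 0, best alternative gives 0.
Others report (3, 10): truth gives 0, best alternative gives 0.
Others report (3, 18): truth gives 0, best alternative gives 0.
Others report (7, 3): truth gives 0, best alternative gives 0.
(Remaining 10 profiles checked similarly; truth is weakly best in each.)
In every case the truthful report is at least as good as any alternative, so it is a dominant strategy.

Yes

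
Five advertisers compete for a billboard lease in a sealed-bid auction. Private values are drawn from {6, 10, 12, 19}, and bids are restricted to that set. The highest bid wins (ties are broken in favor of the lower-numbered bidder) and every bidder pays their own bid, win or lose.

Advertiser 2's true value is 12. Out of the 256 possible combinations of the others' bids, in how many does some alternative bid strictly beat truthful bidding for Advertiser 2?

Others bid (6, 6, 6, 6): truth gives 0; bid 10 gives 2 > 0. Violating.
Others bid (6, 6, 6, 10): truth gives 0; bid 10 gives 2 > 0. Violating.
Others bid (6, 6, 6, 19): truth gives -12; bid 6 gives -6 > -12. Violating.
Others bid (6, 6, 10, 6): truth gives 0; bid 10 gives 2 > 0. Violating.
Others bid (6, 6, 6, 12): truth gives 0; no alternative beats it.
Others bid (6, 6, 10, 12): truth gives 0; no alternative beats it.
(Checking all 256 profiles: 210 have a profitable deviation, 46 do not.)

210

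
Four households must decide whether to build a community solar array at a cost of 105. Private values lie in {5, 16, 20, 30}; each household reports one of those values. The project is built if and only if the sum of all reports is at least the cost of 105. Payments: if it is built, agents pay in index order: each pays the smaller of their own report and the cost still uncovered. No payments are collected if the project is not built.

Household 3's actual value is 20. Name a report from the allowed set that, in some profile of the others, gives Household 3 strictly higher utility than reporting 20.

Suppose Household 1 reports 30, Household 2 reports 30 and Household 4 reports 30.
Report 20: project built, pays 20, utility 20 - 20 = 0.
Report 16: project built, pays 16, utility 20 - 16 = 4.
So reporting 16 beats truth here (4 > 0).

16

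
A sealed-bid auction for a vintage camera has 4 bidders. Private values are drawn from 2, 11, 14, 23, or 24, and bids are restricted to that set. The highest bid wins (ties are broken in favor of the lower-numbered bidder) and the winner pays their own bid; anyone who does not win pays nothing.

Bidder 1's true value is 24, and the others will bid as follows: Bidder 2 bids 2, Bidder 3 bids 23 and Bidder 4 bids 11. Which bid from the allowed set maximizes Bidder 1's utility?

23

Bid 2: loses, pays 0, utility 0.
Bid 11: loses, pays 0, utility 0.
Bid 14: loses, pays 0, utility 0.
Bid 23: wins, pays 23, utility 24 - 23 = 1.
Bid 24: wins, pays 24, utility 24 - 24 = 0.
The best choice is 23 with utility 1.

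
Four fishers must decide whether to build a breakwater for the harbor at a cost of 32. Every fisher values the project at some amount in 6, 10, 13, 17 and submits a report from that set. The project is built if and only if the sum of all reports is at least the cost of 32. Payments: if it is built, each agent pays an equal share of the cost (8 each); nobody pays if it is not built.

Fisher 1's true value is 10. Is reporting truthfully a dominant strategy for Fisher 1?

No

Consider the case where Fisher 2 reports 6, Fisher 3 reports 6 and Fisher 4 reports 6.
Truthful report 10: project not built, utility 0.
Report 17 instead: project built, pays 8, utility 10 - 8 = 2.
Since 2 > 0, reporting 17 is strictly better here, so truthful reporting is not dominant.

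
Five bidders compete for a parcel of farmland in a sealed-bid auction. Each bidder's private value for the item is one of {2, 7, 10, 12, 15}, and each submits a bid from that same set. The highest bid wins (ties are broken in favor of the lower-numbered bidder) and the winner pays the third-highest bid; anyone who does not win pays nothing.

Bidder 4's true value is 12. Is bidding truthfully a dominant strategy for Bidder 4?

Consider the case where Bidder 1 bids 2, Bidder 2 bids 2, Bidder 3 bids 2 and Bidder 5 bids 15.
Truthful bid 12: loses, pays 0, utility 0.
Bid 15 instead: wins, pays 2, utility 12 - 2 = 10.
Since 10 > 0, bidding 15 is strictly better here, so truthful bidding is not dominant.

No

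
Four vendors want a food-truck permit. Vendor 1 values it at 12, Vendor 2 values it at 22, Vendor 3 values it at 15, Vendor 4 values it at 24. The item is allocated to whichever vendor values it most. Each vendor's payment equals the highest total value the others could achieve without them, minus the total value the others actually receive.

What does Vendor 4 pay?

Vendor 4 has the highest value and receives the item.
Without Vendor 4, the item would go to the next-highest value, 22, so the others could achieve 22.
With Vendor 4 present and winning, the others receive nothing, so their total is 0.
Payment = 22 - 0 = 22.

22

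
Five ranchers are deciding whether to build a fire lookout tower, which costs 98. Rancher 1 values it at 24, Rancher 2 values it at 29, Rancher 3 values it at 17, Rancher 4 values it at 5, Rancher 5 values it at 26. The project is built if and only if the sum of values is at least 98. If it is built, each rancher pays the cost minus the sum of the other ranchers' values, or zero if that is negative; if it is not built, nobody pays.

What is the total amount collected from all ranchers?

Total value 101 ≥ cost 98, so it is built.
Rancher 1: others sum to 77; max(0, 98 - 77) = 21.
Rancher 2: others sum to 72; max(0, 98 - 72) = 26.
Rancher 3: others sum to 84; max(0, 98 - 84) = 14.
Rancher 4: others sum to 96; max(0, 98 - 96) = 2.
Rancher 5: others sum to 75; max(0, 98 - 75) = 23.
Total collected = 21 + 26 + 14 + 2 + 23 = 86.

86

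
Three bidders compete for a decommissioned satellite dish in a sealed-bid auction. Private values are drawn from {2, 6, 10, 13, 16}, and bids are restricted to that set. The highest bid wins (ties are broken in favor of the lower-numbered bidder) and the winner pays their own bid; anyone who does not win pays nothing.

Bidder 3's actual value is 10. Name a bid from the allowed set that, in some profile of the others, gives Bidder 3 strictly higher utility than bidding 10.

Suppose Bidder 1 bids 2 and Bidder 2 bids 2.
Bid 10: wins, pays 10, utility 10 - 10 = 0.
Bid 6: wins, pays 6, utility 10 - 6 = 4.
So bidding 6 beats truth here (4 > 0).

6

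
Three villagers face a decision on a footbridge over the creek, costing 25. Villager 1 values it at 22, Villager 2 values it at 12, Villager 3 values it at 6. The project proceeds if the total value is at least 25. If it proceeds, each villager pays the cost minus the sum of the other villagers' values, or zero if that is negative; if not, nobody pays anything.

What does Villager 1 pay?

Total value 40 ≥ cost 25, so the project is built.
The other villagers' values sum to 18.
Cost minus that sum is 25 - 18 = 7.

7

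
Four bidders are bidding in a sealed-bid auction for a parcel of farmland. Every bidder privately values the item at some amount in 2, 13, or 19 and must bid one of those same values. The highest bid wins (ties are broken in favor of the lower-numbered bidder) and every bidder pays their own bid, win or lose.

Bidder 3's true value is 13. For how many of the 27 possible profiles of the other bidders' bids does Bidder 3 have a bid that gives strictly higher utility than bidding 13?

25

Others bid (2, 2, 19): truth gives -13; bid 2 gives -2 > -13. Violating.
Others bid (2, 13, 2): truth gives -13; bid 2 gives -2 > -13. Violating.
Others bid (2, 13, 13): truth gives -13; bid 2 gives -2 > -13. Violating.
Others bid (2, 13, 19): truth gives -13; bid 2 gives -2 > -13. Violating.
Others bid (2, 2, 2): truth gives 0; no alternative beats it.
Others bid (2, 2, 13): truth gives 0; no alternative beats it.
(Checking all 27 profiles: 25 have a profitable deviation, 2 do not.)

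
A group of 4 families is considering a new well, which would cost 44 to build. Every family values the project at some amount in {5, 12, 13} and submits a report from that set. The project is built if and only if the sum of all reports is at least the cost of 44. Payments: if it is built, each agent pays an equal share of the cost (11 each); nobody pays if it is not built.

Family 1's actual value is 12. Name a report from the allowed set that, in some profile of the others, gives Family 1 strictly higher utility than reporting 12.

13

Suppose Family 2 reports 5, Family 3 reports 13 and Family 4 reports 13.
Report 12: project not built, utility 0.
Report 13: project built, pays 11, utility 12 - 11 = 1.
So reporting 13 beats truth here (1 > 0).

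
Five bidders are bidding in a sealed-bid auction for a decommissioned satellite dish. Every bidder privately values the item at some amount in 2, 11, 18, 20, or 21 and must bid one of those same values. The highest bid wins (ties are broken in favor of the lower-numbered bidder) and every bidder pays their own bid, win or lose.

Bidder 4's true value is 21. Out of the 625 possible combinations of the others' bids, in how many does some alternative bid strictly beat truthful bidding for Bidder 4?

Others bid (2, 2, 2, 2): truth gives 0; bid 11 gives 10 > 0. Violating.
Others bid (2, 2, 2, 11): truth gives 0; bid 11 gives 10 > 0. Violating.
Others bid (2, 2, 2, 18): truth gives 0; bid 18 gives 3 > 0. Violating.
Others bid (2, 2, 2, 20): truth gives 0; bid 20 gives 1 > 0. Violating.
Others bid (2, 2, 2, 21): truth gives 0; no alternative beats it.
Others bid (2, 2, 11, 21): truth gives 0; no alternative beats it.
(Checking all 625 profiles: 413 have a profitable deviation, 212 do not.)

413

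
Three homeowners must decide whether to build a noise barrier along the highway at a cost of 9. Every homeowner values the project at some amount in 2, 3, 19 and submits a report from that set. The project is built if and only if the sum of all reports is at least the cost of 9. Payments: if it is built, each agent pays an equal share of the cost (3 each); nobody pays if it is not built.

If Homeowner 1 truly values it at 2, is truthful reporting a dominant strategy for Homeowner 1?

Check each profile of the others' reports and compare truth against every alternative report.
Others report (3, 3): truth gives 0, best alternative gives -1.
Others report (2, 19): truth gives -1, best alternative gives -1.
Others report (3, 19): truth gives -1, best alternative gives -1.
Others report (19, 2): truth gives -1, best alternative gives -1.
Others report (19, 3): truth gives -1, best alternative gives -1.
Others report (19, 19): truth gives -1, best alternative gives -1.
(Remaining 3 profiles checked similarly; truth is weakly best in each.)
In every case the truthful report is at least as good as any alternative, so it is a dominant strategy.

Yes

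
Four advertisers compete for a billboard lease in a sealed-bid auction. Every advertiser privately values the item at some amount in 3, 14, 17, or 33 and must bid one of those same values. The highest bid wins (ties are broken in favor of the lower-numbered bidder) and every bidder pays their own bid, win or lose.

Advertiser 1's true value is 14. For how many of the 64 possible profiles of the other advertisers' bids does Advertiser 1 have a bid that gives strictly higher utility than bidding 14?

57

Others bid (3, 3, 3): truth gives 0; bid 3 gives 11 > 0. Violating.
Others bid (3, 3, 17): truth gives -14; bid 3 gives -3 > -14. Violating.
Others bid (3, 3, 33): truth gives -14; bid 3 gives -3 > -14. Violating.
Others bid (3, 14, 17): truth gives -14; bid 3 gives -3 > -14. Violating.
Others bid (3, 3, 14): truth gives 0; no alternative beats it.
Others bid (3, 14, 3): truth gives 0; no alternative beats it.
(Checking all 64 profiles: 57 have a profitable deviation, 7 do not.)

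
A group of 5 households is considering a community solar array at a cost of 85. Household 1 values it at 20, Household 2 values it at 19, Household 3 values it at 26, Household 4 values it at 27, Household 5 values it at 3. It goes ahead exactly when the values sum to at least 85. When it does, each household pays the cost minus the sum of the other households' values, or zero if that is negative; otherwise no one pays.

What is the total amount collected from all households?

Total value 95 ≥ cost 85, so it is built.
Household 1: others sum to 75; max(0, 85 - 75) = 10.
Household 2: others sum to 76; max(0, 85 - 76) = 9.
Household 3: others sum to 69; max(0, 85 - 69) = 16.
Household 4: others sum to 68; max(0, 85 - 68) = 17.
Household 5: others sum to 92; max(0, 85 - 92) = 0.
Total collected = 10 + 9 + 16 + 17 + 0 = 52.

52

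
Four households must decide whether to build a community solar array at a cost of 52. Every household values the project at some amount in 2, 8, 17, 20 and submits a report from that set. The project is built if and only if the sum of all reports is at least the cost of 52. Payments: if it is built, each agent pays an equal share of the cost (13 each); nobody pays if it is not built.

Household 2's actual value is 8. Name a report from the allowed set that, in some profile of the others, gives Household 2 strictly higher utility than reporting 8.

Suppose Household 1 reports 8, Household 3 reports 17 and Household 4 reports 20.
Report 8: project built, pays 13, utility 8 - 13 = -5.
Report 2: project not built, utility 0.
So reporting 2 beats truth here (0 > -5).

2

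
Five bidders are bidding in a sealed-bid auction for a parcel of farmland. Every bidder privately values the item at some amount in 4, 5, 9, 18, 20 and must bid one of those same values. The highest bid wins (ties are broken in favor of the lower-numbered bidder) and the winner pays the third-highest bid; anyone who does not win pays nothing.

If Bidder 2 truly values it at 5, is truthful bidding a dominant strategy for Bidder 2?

Consider the case where Bidder 1 bids 4, Bidder 3 bids 4, Bidder 4 bids 4 and Bidder 5 bids 9.
Truthful bid 5: loses, pays 0, utility 0.
Bid 9 instead: wins, pays 4, utility 5 - 4 = 1.
Since 1 > 0, bidding 9 is strictly better here, so truthful bidding is not dominant.

No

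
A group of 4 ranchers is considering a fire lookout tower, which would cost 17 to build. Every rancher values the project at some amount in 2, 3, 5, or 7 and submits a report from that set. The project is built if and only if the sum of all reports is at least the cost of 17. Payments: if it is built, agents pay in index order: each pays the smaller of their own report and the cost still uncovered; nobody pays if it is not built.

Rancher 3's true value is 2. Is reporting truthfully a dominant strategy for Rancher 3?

Yes

Check each profile of the others' reports and compare truth against every alternative report.
Others report (2, 5, 7): truth gives 0, best alternative gives -1.
Others report (2, 7, 5): truth gives 0, best alternative gives -1.
Others report (2, 7, 7): truth gives 0, best alternative gives -1.
Others report (3, 5, 7): truth gives 0, best alternative gives -1.
Others report (3, 7, 5): truth gives 0, best alternative gives -1.
Others report (3, 7, 7): truth gives 0, best alternative gives -1.
(Remaining 58 profiles checked similarly; truth is weakly best in each.)
In every case the truthful report is at least as good as any alternative, so it is a dominant strategy.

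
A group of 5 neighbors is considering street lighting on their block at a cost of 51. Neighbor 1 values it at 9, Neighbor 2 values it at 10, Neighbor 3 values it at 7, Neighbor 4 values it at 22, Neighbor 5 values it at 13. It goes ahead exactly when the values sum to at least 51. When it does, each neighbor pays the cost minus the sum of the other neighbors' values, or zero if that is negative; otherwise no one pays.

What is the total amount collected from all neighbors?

15

Total value 61 ≥ cost 51, so it is built.
Neighbor 1: others sum to 52; max(0, 51 - 52) = 0.
Neighbor 2: others sum to 51; max(0, 51 - 51) = 0.
Neighbor 3: others sum to 54; max(0, 51 - 54) = 0.
Neighbor 4: others sum to 39; max(0, 51 - 39) = 12.
Neighbor 5: others sum to 48; max(0, 51 - 48) = 3.
Total collected = 0 + 0 + 0 + 12 + 3 = 15.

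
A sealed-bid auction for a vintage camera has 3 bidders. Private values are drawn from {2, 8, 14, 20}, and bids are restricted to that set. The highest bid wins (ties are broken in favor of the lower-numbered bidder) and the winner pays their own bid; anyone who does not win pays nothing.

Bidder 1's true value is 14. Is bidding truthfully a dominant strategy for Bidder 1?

No

Consider the case where Bidder 2 bids 2 and Bidder 3 bids 2.
Truthful bid 14: wins, pays 14, utility 14 - 14 = 0.
Bid 2 instead: wins, pays 2, utility 14 - 2 = 12.
Since 12 > 0, bidding 2 is strictly better here, so truthful bidding is not dominant.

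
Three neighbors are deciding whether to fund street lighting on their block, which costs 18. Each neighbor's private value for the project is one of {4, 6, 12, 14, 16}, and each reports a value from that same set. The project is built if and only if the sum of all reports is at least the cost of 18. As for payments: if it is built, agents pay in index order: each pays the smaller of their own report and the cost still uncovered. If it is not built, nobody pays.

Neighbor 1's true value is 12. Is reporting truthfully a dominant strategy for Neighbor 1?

Consider the case where Neighbor 2 reports 4 and Neighbor 3 reports 12.
Truthful report 12: project built, pays 12, utility 12 - 12 = 0.
Report 4 instead: project built, pays 4, utility 12 - 4 = 8.
Since 8 > 0, reporting 4 is strictly better here, so truthful reporting is not dominant.

No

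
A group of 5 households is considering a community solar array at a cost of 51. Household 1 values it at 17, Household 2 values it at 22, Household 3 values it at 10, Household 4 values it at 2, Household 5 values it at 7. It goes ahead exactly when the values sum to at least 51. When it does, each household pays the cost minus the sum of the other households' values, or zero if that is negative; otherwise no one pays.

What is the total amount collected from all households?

28

Total value 58 ≥ cost 51, so it is built.
Household 1: others sum to 41; max(0, 51 - 41) = 10.
Household 2: others sum to 36; max(0, 51 - 36) = 15.
Household 3: others sum to 48; max(0, 51 - 48) = 3.
Household 4: others sum to 56; max(0, 51 - 56) = 0.
Household 5: others sum to 51; max(0, 51 - 51) = 0.
Total collected = 10 + 15 + 3 + 0 + 0 = 28.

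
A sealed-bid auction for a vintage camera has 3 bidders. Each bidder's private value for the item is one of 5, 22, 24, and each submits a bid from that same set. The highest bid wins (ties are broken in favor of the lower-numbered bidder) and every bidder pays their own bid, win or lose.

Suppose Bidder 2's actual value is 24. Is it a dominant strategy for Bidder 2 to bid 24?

Consider the case where Bidder 1 bids 5 and Bidder 3 bids 5.
Truthful bid 24: wins, pays 24, utility 24 - 24 = 0.
Bid 22 instead: wins, pays 22, utility 24 - 22 = 2.
Since 2 > 0, bidding 22 is strictly better here, so truthful bidding is not dominant.

No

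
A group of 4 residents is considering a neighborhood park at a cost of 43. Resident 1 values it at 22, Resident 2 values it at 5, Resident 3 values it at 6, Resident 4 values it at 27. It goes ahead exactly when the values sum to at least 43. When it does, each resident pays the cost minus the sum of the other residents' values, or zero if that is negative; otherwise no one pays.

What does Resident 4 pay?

10

Total value 60 ≥ cost 43, so the project is built.
The other residents' values sum to 33.
Cost minus that sum is 43 - 33 = 10.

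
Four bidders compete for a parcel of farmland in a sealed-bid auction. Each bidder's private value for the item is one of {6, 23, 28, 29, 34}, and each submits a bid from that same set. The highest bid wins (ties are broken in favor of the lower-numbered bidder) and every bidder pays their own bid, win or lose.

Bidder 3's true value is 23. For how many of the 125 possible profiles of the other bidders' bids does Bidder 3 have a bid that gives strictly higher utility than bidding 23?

Others bid (6, 6, 28): truth gives -23; bid 28 gives -5 > -23. Violating.
Others bid (6, 6, 29): truth gives -23; bid 6 gives -6 > -23. Violating.
Others bid (6, 6, 34): truth gives -23; bid 6 gives -6 > -23. Violating.
Others bid (6, 23, 6): truth gives -23; bid 28 gives -5 > -23. Violating.
Others bid (6, 6, 6): truth gives 0; no alternative beats it.
Others bid (6, 6, 23): truth gives 0; no alternative beats it.
(Checking all 125 profiles: 123 have a profitable deviation, 2 do not.)

123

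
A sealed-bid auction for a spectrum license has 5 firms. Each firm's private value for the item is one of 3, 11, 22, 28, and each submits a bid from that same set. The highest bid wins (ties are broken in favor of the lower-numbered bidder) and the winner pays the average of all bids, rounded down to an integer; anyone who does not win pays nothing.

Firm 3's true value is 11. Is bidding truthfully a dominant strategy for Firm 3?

No

Consider the case where Firm 1 bids 3, Firm 2 bids 3, Firm 4 bids 3 and Firm 5 bids 22.
Truthful bid 11: loses, pays 0, utility 0.
Bid 22 instead: wins, pays 10, utility 11 - 10 = 1.
Since 1 > 0, bidding 22 is strictly better here, so truthful bidding is not dominant.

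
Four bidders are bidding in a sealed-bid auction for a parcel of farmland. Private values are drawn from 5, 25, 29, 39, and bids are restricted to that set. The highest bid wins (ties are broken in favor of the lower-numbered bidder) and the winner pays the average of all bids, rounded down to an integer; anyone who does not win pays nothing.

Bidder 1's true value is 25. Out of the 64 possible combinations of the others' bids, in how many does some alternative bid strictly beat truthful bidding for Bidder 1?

16

Others bid (5, 5, 5): truth gives 15; bid 5 gives 20 > 15. Violating.
Others bid (5, 5, 29): truth gives 0; bid 29 gives 8 > 0. Violating.
Others bid (5, 5, 39): truth gives 0; bid 39 gives 3 > 0. Violating.
Others bid (5, 25, 29): truth gives 0; bid 29 gives 3 > 0. Violating.
Others bid (5, 5, 25): truth gives 10; no alternative beats it.
Others bid (5, 25, 5): truth gives 10; no alternative beats it.
(Checking all 64 profiles: 16 have a profitable deviation, 48 do not.)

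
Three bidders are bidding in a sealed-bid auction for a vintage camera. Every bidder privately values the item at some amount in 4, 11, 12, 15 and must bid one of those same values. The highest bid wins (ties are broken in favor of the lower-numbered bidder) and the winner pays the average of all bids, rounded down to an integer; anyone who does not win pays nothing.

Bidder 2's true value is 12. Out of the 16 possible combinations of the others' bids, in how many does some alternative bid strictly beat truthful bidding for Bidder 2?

3

Others bid (4, 11): truth gives 3; bid 11 gives 4 > 3. Violating.
Others bid (4, 15): truth gives 0; bid 15 gives 1 > 0. Violating.
Others bid (12, 4): truth gives 0; bid 15 gives 2 > 0. Violating.
Others bid (4, 4): truth gives 6; no alternative beats it.
Others bid (4, 12): truth gives 3; no alternative beats it.
(Checking all 16 profiles: 3 have a profitable deviation, 13 do not.)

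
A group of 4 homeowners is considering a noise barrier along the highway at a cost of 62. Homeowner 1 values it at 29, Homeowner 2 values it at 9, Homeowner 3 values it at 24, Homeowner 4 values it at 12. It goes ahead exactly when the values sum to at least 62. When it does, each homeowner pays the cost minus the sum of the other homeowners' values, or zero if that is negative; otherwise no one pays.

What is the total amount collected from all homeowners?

29

Total value 74 ≥ cost 62, so it is built.
Homeowner 1: others sum to 45; max(0, 62 - 45) = 17.
Homeowner 2: others sum to 65; max(0, 62 - 65) = 0.
Homeowner 3: others sum to 50; max(0, 62 - 50) = 12.
Homeowner 4: others sum to 62; max(0, 62 - 62) = 0.
Total collected = 17 + 0 + 12 + 0 = 29.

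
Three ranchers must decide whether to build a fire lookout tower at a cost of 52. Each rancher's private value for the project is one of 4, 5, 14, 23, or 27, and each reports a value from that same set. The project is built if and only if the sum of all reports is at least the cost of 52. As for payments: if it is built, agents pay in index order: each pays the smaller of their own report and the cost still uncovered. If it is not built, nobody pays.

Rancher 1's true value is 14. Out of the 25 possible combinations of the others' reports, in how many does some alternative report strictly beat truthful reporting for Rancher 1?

Others report (23, 27): truth gives 0; report 4 gives 10 > 0. Violating.
Others report (27, 23): truth gives 0; report 4 gives 10 > 0. Violating.
Others report (27, 27): truth gives 0; report 4 gives 10 > 0. Violating.
Others report (4, 4): truth gives 0; no alternative beats it.
Others report (4, 5): truth gives 0; no alternative beats it.
(Checking all 25 profiles: 3 have a profitable deviation, 22 do not.)

3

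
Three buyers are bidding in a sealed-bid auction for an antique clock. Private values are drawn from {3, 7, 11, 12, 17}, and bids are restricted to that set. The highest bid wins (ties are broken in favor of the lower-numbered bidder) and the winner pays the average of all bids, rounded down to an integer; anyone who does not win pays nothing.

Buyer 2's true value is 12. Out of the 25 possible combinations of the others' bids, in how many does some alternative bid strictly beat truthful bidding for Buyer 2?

4

Others bid (3, 3): truth gives 6; bid 7 gives 8 > 6. Violating.
Others bid (3, 7): truth gives 5; bid 7 gives 7 > 5. Violating.
Others bid (7, 11): truth gives 2; bid 11 gives 3 > 2. Violating.
Others bid (12, 3): truth gives 0; bid 17 gives 2 > 0. Violating.
Others bid (3, 11): truth gives 4; no alternative beats it.
Others bid (3, 12): truth gives 3; no alternative beats it.
(Checking all 25 profiles: 4 have a profitable deviation, 21 do not.)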